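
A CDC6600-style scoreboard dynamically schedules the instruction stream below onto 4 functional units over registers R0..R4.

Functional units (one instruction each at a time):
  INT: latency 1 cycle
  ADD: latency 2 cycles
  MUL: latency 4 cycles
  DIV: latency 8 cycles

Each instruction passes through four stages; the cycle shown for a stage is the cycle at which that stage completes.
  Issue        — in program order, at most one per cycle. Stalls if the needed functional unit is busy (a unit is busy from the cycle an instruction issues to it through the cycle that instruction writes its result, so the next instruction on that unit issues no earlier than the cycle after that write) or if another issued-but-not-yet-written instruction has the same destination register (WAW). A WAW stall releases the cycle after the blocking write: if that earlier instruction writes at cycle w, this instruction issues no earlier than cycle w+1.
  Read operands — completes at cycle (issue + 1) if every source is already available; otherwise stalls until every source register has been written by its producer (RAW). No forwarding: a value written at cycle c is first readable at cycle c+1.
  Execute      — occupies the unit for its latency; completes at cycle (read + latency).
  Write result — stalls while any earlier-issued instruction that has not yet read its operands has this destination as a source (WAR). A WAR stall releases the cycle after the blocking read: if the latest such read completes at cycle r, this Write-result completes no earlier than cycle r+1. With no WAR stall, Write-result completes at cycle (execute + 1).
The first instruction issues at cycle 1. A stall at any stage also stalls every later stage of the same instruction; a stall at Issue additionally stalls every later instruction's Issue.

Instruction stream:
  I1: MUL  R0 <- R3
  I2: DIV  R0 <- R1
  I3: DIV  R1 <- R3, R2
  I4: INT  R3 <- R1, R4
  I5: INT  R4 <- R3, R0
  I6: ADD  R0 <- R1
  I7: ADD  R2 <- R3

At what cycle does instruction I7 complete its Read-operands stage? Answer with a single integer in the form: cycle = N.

cycle = 40

  I1 | 1 | 2 | 6 | 7
  I2 | 8 | 9 | 17 | 18   WAW R0: wait I1 write@7
  I3 | 19 | 20 | 28 | 29   struct: DIV busy until I2 writes@18
  I4 | 20 | 30 | 31 | 32   RAW R1: wait I3 write@29
  I5 | 33 | 34 | 35 | 36   struct: INT busy until I4 writes@32
  I6 | 34 | 35 | 37 | 38
  I7 | 39 | 40 | 42 | 43   struct: ADD busy until I6 writes@38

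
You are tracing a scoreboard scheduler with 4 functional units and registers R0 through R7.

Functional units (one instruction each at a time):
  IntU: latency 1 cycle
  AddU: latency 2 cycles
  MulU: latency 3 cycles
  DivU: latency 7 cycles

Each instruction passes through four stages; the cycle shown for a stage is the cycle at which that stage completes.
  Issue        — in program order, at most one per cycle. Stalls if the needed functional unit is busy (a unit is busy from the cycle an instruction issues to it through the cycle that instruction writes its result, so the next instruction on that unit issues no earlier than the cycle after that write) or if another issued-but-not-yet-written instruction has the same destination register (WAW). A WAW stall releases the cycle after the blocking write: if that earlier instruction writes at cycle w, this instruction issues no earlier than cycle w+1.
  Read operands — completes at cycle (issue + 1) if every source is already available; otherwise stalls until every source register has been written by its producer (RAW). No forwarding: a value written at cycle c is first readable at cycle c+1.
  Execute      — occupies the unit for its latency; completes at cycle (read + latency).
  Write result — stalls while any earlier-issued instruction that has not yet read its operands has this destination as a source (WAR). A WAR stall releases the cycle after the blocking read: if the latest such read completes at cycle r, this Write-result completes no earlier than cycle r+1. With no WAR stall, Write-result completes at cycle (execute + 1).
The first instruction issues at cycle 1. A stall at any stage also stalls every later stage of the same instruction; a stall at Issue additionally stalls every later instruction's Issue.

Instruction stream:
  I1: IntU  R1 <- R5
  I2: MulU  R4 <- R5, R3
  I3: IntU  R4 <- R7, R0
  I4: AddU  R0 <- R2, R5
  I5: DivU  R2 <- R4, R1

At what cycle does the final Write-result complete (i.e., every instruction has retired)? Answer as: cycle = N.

[1] I1 issues→IntU
[2] I1 reads | I2 issues→MulU
[3] I1 exec-done | I2 reads
[4] I1 writes R1
[6] I2 exec-done
[7] I2 writes R4
[8] I3 issues→IntU
[9] I3 reads | I4 issues→AddU
[10] I3 exec-done | I4 reads | I5 issues→DivU
[11] I3 writes R4
[12] I4 exec-done | I5 reads
[13] I4 writes R0
[19] I5 exec-done
[20] I5 writes R2

cycle = 20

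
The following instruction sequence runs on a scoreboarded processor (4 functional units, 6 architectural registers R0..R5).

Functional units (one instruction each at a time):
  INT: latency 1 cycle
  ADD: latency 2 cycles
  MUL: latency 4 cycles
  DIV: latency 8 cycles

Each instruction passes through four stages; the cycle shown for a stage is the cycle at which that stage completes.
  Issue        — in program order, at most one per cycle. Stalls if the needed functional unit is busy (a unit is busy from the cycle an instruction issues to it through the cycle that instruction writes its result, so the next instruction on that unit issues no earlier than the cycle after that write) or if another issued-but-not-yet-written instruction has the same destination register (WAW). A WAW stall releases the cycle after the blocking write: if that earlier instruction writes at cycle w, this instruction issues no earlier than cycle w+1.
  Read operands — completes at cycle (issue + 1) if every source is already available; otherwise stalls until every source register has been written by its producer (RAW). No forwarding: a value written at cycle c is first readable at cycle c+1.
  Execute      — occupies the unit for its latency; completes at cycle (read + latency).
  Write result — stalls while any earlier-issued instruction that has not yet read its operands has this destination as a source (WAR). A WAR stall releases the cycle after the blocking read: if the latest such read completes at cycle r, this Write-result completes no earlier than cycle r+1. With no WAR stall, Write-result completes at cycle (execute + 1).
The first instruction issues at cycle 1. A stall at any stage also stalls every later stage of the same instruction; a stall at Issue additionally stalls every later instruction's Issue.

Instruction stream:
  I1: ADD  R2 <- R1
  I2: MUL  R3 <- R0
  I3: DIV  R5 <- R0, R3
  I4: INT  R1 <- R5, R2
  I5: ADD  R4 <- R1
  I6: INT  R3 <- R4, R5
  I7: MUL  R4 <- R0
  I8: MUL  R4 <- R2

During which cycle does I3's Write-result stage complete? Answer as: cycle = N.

cycle = 18

t=1  issue I1 (ADD)
t=2  I1 read-ops · issue I2 (MUL)
t=3  I2 read-ops · issue I3 (DIV)
t=4  I1 finished on ADD · issue I4 (INT)
t=5  I1→R2
t=6  issue I5 (ADD)
t=7  I2 finished on MUL
t=8  I2→R3
t=9  I3 read-ops
t=17  I3 finished on DIV
t=18  I3→R5
t=19  I4 read-ops
t=20  I4 finished on INT
t=21  I4→R1
t=22  I5 read-ops · issue I6 (INT)
t=24  I5 finished on ADD
t=25  I5→R4
t=26  I6 read-ops · issue I7 (MUL)
t=27  I6 finished on INT · I7 read-ops
t=28  I6→R3
t=31  I7 finished on MUL
t=32  I7→R4
t=33  issue I8 (MUL)
t=34  I8 read-ops
t=38  I8 finished on MUL
t=39  I8→R4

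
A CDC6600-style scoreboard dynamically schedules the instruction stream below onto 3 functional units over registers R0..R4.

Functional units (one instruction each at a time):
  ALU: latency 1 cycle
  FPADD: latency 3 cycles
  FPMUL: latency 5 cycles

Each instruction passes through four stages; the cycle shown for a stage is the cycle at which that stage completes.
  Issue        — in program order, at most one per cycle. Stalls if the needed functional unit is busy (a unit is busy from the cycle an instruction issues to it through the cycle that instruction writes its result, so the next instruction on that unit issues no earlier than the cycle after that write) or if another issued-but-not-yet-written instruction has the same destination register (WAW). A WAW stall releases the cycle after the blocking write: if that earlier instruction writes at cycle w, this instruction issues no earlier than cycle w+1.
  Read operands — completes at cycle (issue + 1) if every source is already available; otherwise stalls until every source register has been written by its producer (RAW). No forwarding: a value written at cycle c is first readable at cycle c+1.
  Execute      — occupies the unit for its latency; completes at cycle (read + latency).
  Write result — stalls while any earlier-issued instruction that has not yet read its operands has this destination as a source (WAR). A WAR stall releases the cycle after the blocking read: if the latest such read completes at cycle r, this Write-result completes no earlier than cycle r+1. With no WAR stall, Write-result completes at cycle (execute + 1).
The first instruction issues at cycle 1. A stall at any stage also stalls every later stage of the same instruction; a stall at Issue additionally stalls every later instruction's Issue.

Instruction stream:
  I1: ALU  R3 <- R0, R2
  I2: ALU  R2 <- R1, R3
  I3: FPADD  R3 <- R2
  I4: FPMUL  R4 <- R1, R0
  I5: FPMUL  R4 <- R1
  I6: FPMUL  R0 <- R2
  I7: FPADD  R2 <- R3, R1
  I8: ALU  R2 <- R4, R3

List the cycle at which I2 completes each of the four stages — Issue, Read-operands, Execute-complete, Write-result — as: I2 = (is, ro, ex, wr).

I2 = (5, 6, 7, 8)

[1] issue I1 (ALU)
[2] I1 read-ops
[3] I1 finished on ALU
[4] I1→R3
[5] issue I2 (ALU)
[6] I2 read-ops; issue I3 (FPADD)
[7] I2 finished on ALU; issue I4 (FPMUL)
[8] I2→R2; I4 read-ops
[9] I3 read-ops
[12] I3 finished on FPADD
[13] I3→R3; I4 finished on FPMUL
[14] I4→R4
[15] issue I5 (FPMUL)
[16] I5 read-ops
[21] I5 finished on FPMUL
[22] I5→R4
[23] issue I6 (FPMUL)
[24] I6 read-ops; issue I7 (FPADD)
[25] I7 read-ops
[28] I7 finished on FPADD
[29] I6 finished on FPMUL; I7→R2
[30] I6→R0; issue I8 (ALU)
[31] I8 read-ops
[32] I8 finished on ALU
[33] I8→R2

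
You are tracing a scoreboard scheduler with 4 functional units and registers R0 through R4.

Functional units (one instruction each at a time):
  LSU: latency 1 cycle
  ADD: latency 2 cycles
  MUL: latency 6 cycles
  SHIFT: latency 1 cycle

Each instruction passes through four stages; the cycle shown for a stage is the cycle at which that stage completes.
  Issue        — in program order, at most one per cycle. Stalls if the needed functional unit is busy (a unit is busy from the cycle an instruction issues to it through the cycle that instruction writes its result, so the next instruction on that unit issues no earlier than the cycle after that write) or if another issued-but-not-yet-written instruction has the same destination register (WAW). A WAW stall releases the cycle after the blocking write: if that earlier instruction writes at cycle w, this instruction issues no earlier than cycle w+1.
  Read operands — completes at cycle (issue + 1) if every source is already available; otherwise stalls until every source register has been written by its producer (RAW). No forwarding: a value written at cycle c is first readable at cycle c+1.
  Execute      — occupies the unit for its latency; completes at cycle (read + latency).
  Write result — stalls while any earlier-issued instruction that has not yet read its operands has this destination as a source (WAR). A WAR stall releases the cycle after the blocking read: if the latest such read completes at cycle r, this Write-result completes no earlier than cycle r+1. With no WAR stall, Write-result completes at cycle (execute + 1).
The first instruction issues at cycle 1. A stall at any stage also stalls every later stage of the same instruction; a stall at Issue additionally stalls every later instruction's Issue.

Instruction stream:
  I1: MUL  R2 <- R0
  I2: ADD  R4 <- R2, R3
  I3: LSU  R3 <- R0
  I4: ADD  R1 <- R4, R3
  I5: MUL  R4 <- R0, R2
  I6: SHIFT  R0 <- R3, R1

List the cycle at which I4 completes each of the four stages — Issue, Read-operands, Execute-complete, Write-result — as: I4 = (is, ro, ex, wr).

I4 = (14, 15, 17, 18)

  I1 | 1 | 2 | 8 | 9
  I2 | 2 | 10 | 12 | 13   RAW R2: wait I1 write@9
  I3 | 3 | 4 | 5 | 11   WAR R3: wait I2 read@10
  I4 | 14 | 15 | 17 | 18   struct: ADD busy until I2 writes@13
  I5 | 15 | 16 | 22 | 23
  I6 | 16 | 19 | 20 | 21   RAW R1: wait I4 write@18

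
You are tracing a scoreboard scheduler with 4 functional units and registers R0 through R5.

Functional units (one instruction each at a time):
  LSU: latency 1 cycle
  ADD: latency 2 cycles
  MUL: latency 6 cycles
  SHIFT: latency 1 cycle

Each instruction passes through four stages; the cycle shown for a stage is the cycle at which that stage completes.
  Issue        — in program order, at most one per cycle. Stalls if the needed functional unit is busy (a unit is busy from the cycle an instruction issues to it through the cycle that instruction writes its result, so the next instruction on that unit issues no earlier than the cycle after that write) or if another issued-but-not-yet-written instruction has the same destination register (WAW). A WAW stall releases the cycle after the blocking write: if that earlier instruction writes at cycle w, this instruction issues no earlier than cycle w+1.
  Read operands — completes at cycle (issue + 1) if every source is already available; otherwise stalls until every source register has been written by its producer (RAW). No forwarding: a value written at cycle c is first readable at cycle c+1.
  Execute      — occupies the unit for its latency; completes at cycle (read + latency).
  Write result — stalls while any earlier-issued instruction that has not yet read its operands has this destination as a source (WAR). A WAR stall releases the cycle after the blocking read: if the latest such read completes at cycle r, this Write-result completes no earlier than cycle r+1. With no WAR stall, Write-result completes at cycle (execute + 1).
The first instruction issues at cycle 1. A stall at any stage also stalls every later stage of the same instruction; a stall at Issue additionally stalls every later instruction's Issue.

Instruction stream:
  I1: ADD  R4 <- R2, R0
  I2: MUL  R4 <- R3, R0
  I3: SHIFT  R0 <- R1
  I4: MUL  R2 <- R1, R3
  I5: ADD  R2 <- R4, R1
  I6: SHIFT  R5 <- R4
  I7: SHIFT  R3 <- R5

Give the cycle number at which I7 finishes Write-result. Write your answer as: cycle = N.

cycle 1: issue I1 (ADD)
cycle 2: I1 read-ops
cycle 4: I1 finished on ADD
cycle 5: I1→R4
cycle 6: issue I2 (MUL)
cycle 7: I2 read-ops; issue I3 (SHIFT)
cycle 8: I3 read-ops
cycle 9: I3 finished on SHIFT
cycle 10: I3→R0
cycle 13: I2 finished on MUL
cycle 14: I2→R4
cycle 15: issue I4 (MUL)
cycle 16: I4 read-ops
cycle 22: I4 finished on MUL
cycle 23: I4→R2
cycle 24: issue I5 (ADD)
cycle 25: I5 read-ops; issue I6 (SHIFT)
cycle 26: I6 read-ops
cycle 27: I5 finished on ADD; I6 finished on SHIFT
cycle 28: I5→R2; I6→R5
cycle 29: issue I7 (SHIFT)
cycle 30: I7 read-ops
cycle 31: I7 finished on SHIFT
cycle 32: I7→R3

cycle = 32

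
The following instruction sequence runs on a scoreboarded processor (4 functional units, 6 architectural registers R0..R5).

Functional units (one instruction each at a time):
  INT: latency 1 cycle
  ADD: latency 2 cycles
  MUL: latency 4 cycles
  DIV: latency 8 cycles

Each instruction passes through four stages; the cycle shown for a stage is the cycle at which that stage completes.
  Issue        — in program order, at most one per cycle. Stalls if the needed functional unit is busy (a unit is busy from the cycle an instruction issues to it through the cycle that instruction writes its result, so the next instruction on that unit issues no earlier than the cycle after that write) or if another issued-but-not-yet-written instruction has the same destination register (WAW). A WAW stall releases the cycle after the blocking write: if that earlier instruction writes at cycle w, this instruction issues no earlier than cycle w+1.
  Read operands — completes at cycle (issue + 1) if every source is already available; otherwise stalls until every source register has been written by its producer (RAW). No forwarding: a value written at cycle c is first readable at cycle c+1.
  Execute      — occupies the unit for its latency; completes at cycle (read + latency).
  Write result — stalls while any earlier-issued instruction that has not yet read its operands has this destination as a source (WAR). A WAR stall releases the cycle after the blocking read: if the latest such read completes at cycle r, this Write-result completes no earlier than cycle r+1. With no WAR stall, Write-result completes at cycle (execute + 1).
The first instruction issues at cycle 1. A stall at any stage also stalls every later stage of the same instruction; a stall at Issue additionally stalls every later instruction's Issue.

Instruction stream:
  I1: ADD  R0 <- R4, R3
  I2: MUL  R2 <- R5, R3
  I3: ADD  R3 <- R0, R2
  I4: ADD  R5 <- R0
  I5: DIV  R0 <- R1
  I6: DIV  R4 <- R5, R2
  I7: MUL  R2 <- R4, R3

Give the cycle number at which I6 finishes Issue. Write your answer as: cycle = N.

cycle = 25

[1] I1 dispatched to ADD
[2] I1 operands ready · I2 dispatched to MUL
[3] I2 operands ready
[4] I1 complete
[5] R0←I1
[6] I3 dispatched to ADD
[7] I2 complete
[8] R2←I2
[9] I3 operands ready
[11] I3 complete
[12] R3←I3
[13] I4 dispatched to ADD
[14] I4 operands ready · I5 dispatched to DIV
[15] I5 operands ready
[16] I4 complete
[17] R5←I4
[23] I5 complete
[24] R0←I5
[25] I6 dispatched to DIV
[26] I6 operands ready · I7 dispatched to MUL
[34] I6 complete
[35] R4←I6
[36] I7 operands ready
[40] I7 complete
[41] R2←I7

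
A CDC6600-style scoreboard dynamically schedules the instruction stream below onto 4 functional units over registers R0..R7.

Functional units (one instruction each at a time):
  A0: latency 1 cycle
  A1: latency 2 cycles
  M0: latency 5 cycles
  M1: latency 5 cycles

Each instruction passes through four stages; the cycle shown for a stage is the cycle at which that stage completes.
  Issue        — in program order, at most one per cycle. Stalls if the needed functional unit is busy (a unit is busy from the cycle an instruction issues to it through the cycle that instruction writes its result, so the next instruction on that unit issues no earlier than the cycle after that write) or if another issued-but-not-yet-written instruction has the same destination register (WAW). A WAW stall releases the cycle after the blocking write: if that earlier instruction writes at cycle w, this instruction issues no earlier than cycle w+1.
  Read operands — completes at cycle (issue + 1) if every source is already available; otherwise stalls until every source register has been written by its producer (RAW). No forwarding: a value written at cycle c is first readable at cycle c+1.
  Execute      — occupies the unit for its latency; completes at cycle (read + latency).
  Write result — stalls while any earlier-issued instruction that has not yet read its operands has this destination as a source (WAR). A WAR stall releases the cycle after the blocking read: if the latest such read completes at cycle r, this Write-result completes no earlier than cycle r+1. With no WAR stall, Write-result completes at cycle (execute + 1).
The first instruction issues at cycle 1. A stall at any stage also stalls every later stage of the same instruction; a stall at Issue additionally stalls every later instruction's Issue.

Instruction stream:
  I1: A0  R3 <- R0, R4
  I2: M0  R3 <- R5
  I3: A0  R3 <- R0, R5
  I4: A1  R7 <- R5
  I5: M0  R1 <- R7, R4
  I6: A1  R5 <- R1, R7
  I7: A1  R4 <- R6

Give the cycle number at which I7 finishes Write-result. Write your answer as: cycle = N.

cycle 1: I1→A0
cycle 2: I1 RO
cycle 3: I1 EX
cycle 4: I1 WR R3
cycle 5: I2→M0
cycle 6: I2 RO
cycle 11: I2 EX
cycle 12: I2 WR R3
cycle 13: I3→A0
cycle 14: I3 RO; I4→A1
cycle 15: I3 EX; I4 RO; I5→M0
cycle 16: I3 WR R3
cycle 17: I4 EX
cycle 18: I4 WR R7
cycle 19: I5 RO; I6→A1
cycle 24: I5 EX
cycle 25: I5 WR R1
cycle 26: I6 RO
cycle 28: I6 EX
cycle 29: I6 WR R5
cycle 30: I7→A1
cycle 31: I7 RO
cycle 33: I7 EX
cycle 34: I7 WR R4

cycle = 34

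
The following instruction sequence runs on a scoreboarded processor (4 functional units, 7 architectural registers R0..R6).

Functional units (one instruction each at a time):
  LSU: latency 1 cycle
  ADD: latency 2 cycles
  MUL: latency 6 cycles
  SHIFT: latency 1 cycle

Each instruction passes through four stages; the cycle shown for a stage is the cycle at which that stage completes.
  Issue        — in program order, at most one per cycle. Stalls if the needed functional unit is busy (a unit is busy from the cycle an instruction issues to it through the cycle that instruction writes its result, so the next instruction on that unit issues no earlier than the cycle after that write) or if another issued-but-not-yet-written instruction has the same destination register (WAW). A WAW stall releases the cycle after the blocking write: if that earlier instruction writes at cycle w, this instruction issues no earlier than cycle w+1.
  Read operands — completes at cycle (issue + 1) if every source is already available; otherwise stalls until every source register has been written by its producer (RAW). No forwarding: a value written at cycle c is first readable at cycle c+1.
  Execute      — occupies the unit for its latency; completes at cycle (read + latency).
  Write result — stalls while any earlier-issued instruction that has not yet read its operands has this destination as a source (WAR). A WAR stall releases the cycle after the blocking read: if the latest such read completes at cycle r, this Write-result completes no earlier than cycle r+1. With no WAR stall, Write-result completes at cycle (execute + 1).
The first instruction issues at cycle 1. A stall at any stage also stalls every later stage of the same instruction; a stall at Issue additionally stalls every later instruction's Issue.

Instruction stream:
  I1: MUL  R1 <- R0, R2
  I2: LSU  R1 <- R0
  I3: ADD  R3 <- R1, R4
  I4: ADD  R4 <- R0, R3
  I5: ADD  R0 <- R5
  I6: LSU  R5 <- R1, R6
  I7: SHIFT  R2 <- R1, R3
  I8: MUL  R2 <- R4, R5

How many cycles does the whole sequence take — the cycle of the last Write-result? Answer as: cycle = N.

cycle = 37

I1  is:1  ro:2  ex:8  wr:9
I2  is:10  ro:11  ex:12  wr:13  — WAW R1: wait I1 write@9
I3  is:11  ro:14  ex:16  wr:17  — RAW R1: wait I2 write@13
I4  is:18  ro:19  ex:21  wr:22  — struct: ADD busy until I3 writes@17
I5  is:23  ro:24  ex:26  wr:27  — struct: ADD busy until I4 writes@22
I6  is:24  ro:25  ex:26  wr:27
I7  is:25  ro:26  ex:27  wr:28
I8  is:29  ro:30  ex:36  wr:37  — WAW R2: wait I7 write@28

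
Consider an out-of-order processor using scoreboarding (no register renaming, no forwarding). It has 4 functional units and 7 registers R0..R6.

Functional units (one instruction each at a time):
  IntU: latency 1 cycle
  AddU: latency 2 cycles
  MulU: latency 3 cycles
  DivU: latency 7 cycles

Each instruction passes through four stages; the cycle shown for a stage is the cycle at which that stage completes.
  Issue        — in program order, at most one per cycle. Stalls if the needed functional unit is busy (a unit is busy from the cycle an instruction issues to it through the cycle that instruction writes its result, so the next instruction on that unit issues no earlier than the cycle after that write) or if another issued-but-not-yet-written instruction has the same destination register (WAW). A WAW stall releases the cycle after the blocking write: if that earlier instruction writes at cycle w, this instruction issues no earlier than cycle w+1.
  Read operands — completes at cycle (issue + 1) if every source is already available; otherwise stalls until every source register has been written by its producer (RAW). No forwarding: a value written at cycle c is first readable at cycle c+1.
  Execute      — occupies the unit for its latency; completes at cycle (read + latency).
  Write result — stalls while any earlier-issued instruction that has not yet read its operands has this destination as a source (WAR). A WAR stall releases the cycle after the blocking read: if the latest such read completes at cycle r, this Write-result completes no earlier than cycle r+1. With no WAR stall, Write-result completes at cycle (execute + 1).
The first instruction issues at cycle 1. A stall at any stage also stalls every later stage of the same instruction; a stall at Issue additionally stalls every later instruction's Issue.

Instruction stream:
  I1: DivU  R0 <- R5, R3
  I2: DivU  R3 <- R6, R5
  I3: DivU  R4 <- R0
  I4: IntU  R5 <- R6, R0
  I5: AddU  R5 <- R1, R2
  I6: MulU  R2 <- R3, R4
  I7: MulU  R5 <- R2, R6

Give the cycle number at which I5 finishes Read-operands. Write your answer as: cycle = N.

  I1 | 1 | 2 | 9 | 10
  I2 | 11 | 12 | 19 | 20   struct: DivU busy until I1 writes@10
  I3 | 21 | 22 | 29 | 30   struct: DivU busy until I2 writes@20
  I4 | 22 | 23 | 24 | 25
  I5 | 26 | 27 | 29 | 30   WAW R5: wait I4 write@25
  I6 | 27 | 31 | 34 | 35   RAW R4: wait I3 write@30
  I7 | 36 | 37 | 40 | 41   struct: MulU busy until I6 writes@35

cycle = 27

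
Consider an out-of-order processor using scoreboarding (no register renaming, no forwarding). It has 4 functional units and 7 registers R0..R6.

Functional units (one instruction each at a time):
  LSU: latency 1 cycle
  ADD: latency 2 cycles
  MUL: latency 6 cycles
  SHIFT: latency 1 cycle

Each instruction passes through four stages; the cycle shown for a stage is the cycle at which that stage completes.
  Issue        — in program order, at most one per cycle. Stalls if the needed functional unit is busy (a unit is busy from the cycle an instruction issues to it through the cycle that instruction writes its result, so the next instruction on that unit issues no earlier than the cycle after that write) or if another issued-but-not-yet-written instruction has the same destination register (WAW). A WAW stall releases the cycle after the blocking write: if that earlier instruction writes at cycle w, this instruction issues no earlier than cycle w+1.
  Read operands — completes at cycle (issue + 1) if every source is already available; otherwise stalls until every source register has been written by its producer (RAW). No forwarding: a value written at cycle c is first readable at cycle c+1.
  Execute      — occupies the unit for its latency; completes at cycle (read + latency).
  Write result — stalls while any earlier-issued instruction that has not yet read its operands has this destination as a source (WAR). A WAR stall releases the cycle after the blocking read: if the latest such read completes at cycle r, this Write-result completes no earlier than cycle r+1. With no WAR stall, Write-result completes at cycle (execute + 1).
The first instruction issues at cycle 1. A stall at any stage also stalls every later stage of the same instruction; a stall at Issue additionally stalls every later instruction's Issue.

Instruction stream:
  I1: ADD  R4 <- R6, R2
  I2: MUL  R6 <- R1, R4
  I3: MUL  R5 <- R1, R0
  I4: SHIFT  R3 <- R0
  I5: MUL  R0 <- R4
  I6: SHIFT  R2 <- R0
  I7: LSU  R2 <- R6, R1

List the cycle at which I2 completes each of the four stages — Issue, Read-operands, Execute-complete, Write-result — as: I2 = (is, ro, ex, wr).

I1  is:1  ro:2  ex:4  wr:5
I2  is:2  ro:6  ex:12  wr:13  — RAW R4: wait I1 write@5
I3  is:14  ro:15  ex:21  wr:22  — struct: MUL busy until I2 writes@13
I4  is:15  ro:16  ex:17  wr:18
I5  is:23  ro:24  ex:30  wr:31  — struct: MUL busy until I3 writes@22
I6  is:24  ro:32  ex:33  wr:34  — RAW R0: wait I5 write@31
I7  is:35  ro:36  ex:37  wr:38  — WAW R2: wait I6 write@34

I2 = (2, 6, 12, 13)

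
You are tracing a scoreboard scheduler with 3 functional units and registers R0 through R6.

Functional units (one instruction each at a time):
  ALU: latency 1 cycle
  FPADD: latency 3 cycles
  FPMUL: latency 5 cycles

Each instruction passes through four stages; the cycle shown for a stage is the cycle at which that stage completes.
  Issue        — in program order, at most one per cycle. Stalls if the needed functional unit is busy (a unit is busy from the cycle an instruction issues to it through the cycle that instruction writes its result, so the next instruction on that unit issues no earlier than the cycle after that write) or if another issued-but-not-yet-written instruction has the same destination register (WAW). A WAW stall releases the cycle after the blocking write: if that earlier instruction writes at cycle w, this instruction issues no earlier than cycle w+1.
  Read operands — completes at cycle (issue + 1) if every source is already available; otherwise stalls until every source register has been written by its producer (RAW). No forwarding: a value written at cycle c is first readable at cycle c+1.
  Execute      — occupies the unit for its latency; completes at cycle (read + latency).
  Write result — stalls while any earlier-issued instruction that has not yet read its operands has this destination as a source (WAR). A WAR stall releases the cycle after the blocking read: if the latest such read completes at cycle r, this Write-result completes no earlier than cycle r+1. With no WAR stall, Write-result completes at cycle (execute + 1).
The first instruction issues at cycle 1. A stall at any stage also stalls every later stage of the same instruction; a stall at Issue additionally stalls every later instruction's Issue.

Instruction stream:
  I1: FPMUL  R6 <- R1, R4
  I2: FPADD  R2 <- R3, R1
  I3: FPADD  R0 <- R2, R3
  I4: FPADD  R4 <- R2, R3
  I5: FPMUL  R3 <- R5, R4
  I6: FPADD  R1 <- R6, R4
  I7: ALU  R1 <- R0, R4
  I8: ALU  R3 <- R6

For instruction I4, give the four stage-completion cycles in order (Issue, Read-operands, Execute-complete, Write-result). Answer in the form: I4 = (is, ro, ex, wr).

I4 = (14, 15, 18, 19)

[1] I1→FPMUL
[2] I1 RO · I2→FPADD
[3] I2 RO
[6] I2 EX
[7] I1 EX · I2 WR R2
[8] I1 WR R6 · I3→FPADD
[9] I3 RO
[12] I3 EX
[13] I3 WR R0
[14] I4→FPADD
[15] I4 RO · I5→FPMUL
[18] I4 EX
[19] I4 WR R4
[20] I5 RO · I6→FPADD
[21] I6 RO
[24] I6 EX
[25] I5 EX · I6 WR R1
[26] I5 WR R3 · I7→ALU
[27] I7 RO
[28] I7 EX
[29] I7 WR R1
[30] I8→ALU
[31] I8 RO
[32] I8 EX
[33] I8 WR R3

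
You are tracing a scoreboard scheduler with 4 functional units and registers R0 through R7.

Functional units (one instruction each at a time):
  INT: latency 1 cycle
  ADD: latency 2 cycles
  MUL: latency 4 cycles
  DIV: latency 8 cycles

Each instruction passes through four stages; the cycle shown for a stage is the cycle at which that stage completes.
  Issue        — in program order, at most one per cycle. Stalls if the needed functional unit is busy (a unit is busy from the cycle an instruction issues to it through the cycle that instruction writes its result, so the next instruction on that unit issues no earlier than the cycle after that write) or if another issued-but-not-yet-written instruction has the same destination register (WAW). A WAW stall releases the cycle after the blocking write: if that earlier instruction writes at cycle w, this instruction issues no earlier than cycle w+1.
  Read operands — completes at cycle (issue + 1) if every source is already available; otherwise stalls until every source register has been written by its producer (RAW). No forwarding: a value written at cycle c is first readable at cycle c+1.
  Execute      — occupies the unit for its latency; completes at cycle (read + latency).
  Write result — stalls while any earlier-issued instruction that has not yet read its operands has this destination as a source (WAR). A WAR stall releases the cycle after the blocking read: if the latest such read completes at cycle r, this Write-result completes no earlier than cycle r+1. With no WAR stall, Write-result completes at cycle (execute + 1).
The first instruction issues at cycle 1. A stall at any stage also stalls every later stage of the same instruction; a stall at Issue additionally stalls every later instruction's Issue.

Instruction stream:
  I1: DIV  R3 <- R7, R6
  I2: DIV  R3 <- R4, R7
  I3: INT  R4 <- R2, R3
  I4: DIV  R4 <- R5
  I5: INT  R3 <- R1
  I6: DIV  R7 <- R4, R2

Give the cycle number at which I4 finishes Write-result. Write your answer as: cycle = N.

cycle = 36

I1 -> (1, 2, 10, 11)
I2 -> (12, 13, 21, 22)  // struct: DIV busy until I1 writes@11
I3 -> (13, 23, 24, 25)  // RAW R3: wait I2 write@22
I4 -> (26, 27, 35, 36)  // WAW R4: wait I3 write@25
I5 -> (27, 28, 29, 30)
I6 -> (37, 38, 46, 47)  // struct: DIV busy until I4 writes@36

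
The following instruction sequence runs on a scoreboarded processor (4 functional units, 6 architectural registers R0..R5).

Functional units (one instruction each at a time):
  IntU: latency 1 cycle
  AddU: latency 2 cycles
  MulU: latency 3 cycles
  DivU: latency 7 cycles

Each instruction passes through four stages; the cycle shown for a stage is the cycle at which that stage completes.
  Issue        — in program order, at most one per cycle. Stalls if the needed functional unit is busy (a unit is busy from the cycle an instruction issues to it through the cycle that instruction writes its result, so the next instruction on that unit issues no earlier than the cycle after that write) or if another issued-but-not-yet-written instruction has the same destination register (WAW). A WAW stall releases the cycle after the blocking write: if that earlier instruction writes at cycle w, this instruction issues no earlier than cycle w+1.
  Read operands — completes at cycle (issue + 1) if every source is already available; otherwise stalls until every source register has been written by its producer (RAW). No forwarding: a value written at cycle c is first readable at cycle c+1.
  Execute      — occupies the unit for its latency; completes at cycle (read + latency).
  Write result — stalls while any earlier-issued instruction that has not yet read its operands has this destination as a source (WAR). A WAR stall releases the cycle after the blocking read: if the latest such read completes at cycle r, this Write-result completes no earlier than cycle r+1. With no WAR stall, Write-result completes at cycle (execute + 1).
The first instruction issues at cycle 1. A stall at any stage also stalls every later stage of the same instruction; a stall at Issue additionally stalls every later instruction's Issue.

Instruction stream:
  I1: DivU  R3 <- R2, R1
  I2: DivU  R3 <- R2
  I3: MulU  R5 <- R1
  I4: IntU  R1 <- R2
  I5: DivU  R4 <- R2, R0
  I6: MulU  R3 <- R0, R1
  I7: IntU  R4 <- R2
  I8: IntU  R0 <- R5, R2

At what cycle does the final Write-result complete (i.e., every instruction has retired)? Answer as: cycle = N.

cycle = 38

  I1 | 1 | 2 | 9 | 10
  I2 | 11 | 12 | 19 | 20   struct: DivU busy until I1 writes@10
  I3 | 12 | 13 | 16 | 17
  I4 | 13 | 14 | 15 | 16
  I5 | 21 | 22 | 29 | 30   struct: DivU busy until I2 writes@20
  I6 | 22 | 23 | 26 | 27
  I7 | 31 | 32 | 33 | 34   WAW R4: wait I5 write@30
  I8 | 35 | 36 | 37 | 38   struct: IntU busy until I7 writes@34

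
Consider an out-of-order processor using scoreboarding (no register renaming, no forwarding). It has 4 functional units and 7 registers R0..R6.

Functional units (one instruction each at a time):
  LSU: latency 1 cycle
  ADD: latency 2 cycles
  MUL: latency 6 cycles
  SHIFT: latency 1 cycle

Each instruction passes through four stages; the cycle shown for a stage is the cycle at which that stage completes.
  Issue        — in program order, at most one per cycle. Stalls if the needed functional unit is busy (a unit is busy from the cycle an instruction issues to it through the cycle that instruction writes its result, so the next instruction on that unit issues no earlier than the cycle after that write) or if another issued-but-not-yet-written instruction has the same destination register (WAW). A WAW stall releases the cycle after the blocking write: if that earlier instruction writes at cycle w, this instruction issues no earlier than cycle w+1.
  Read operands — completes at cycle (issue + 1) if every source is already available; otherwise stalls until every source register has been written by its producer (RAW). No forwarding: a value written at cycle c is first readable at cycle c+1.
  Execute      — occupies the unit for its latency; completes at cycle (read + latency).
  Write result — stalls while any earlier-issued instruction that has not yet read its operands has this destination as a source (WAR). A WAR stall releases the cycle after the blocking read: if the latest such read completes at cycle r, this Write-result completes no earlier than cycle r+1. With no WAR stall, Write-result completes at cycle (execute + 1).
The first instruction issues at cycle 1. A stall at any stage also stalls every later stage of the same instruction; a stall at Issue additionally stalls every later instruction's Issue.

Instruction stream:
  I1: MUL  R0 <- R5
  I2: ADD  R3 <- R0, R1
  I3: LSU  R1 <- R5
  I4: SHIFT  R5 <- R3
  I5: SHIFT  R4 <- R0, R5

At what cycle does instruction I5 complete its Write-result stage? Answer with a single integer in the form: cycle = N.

cycle = 20

c1: I1 dispatched to MUL
c2: I1 operands ready; I2 dispatched to ADD
c3: I3 dispatched to LSU
c4: I3 operands ready; I4 dispatched to SHIFT
c5: I3 complete
c8: I1 complete
c9: R0←I1
c10: I2 operands ready
c11: R1←I3
c12: I2 complete
c13: R3←I2
c14: I4 operands ready
c15: I4 complete
c16: R5←I4
c17: I5 dispatched to SHIFT
c18: I5 operands ready
c19: I5 complete
c20: R4←I5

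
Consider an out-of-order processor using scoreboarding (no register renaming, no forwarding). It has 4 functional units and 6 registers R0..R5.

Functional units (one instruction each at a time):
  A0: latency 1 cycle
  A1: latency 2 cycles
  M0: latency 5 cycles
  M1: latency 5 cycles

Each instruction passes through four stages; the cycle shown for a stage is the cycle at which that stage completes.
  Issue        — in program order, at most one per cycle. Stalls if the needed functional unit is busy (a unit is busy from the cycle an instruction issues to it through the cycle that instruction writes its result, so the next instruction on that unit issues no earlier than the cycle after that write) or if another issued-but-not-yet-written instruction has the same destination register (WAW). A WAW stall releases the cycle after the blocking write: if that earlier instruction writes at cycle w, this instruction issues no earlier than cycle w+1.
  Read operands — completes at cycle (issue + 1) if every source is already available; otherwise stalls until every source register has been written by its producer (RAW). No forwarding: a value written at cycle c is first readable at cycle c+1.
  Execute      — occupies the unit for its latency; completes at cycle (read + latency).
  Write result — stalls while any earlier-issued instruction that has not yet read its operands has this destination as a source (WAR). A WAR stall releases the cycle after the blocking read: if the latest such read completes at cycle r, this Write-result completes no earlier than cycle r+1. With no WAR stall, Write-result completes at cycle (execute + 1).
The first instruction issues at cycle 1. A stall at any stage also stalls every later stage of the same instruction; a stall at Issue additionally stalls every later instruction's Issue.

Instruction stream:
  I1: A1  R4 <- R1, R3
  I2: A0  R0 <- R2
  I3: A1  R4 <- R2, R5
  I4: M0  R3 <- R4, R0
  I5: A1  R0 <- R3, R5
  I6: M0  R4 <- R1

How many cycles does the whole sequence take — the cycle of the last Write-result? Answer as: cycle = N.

I1 -> (1, 2, 4, 5)
I2 -> (2, 3, 4, 5)
I3 -> (6, 7, 9, 10)  // struct: A1 busy until I1 writes@5
I4 -> (7, 11, 16, 17)  // RAW R4: wait I3 write@10
I5 -> (11, 18, 20, 21)  // struct: A1 busy until I3 writes@10, RAW R3: wait I4 write@17
I6 -> (18, 19, 24, 25)  // struct: M0 busy until I4 writes@17

cycle = 25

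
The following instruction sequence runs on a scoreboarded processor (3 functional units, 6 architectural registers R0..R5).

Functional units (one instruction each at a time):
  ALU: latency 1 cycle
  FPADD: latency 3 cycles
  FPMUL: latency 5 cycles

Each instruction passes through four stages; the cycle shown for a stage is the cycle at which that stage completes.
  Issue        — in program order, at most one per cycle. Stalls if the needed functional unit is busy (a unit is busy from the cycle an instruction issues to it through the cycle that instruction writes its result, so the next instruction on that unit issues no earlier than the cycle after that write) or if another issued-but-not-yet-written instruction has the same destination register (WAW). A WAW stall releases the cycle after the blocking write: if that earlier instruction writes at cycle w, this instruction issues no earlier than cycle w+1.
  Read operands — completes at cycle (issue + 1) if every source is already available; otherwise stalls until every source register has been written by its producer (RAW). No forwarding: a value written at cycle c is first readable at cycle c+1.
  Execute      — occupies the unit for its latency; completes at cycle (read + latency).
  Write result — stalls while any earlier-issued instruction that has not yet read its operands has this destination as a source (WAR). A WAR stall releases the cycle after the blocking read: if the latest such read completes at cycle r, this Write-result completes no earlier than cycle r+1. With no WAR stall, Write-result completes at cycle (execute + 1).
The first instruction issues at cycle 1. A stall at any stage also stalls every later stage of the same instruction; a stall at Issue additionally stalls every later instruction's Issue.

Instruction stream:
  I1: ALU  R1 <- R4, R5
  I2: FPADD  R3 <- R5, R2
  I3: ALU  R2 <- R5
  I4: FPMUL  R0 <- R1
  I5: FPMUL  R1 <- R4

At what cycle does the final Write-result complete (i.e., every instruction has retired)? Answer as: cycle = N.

cycle = 21

cycle 1: issue I1 (ALU)
cycle 2: I1 read-ops | issue I2 (FPADD)
cycle 3: I1 finished on ALU | I2 read-ops
cycle 4: I1→R1
cycle 5: issue I3 (ALU)
cycle 6: I2 finished on FPADD | I3 read-ops | issue I4 (FPMUL)
cycle 7: I2→R3 | I3 finished on ALU | I4 read-ops
cycle 8: I3→R2
cycle 12: I4 finished on FPMUL
cycle 13: I4→R0
cycle 14: issue I5 (FPMUL)
cycle 15: I5 read-ops
cycle 20: I5 finished on FPMUL
cycle 21: I5→R1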